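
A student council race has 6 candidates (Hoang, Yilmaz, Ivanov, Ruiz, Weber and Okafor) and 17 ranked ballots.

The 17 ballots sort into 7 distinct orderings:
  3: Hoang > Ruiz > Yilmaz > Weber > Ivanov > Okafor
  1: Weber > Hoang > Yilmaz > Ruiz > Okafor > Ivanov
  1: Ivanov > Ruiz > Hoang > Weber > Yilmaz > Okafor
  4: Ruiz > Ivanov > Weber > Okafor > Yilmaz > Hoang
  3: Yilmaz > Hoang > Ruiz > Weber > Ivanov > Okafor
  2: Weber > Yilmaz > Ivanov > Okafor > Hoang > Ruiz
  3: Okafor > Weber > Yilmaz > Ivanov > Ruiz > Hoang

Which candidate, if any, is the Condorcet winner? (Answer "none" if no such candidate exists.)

Head-to-head results (17 voters):
Hoang vs Yilmaz: Yilmaz, 12–5.
Hoang–Ivanov: Ivanov 10–7.
Hoang–Ruiz: Hoang 9–8.
Hoang–Weber: Weber 10–7.
Hoang vs Okafor: Okafor, 9–8.
Yilmaz vs Ivanov: Yilmaz wins 12–5.
Yilmaz vs Ruiz: Yilmaz, 9–8.
Yilmaz vs Weber: Weber, 11–6.
Yilmaz–Okafor: Yilmaz 10–7.
Ivanov vs Ruiz: Ruiz, 11–6.
Ivanov–Weber: Weber 12–5.
Ivanov–Okafor: Ivanov 13–4.
Ruiz vs Weber: Ruiz wins 11–6.
Ruiz vs Okafor: Ruiz wins 12–5.
Weber–Okafor: Weber 14–3.
Every candidate loses at least once (Hoang loses to Yilmaz; Yilmaz loses to Weber; Ivanov loses to Yilmaz; Ruiz loses to Hoang; Weber loses to Ruiz; Okafor loses to Yilmaz). The majority relation contains the cycle Hoang beats Ruiz beats Ivanov beats Hoang, so there is no Condorcet winner.

none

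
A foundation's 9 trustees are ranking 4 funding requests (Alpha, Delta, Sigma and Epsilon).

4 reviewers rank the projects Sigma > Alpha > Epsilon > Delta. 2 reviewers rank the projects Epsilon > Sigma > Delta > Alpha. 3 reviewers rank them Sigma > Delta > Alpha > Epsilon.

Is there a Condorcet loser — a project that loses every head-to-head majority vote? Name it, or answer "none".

none

Head-to-head results (9 reviewers):
Alpha vs Delta: 4 to 5, Delta.
Alpha vs Sigma: Alpha preferred on 0 ballots; Sigma wins 9–0.
Alpha vs Epsilon: Alpha, 7–2.
Delta vs Sigma: Sigma wins 9–0.
Delta vs Epsilon: Delta is ranked higher on 3 ballots, Epsilon on 6. Epsilon wins 6–3.
Sigma vs Epsilon: 4+3 = 7 for Sigma, 2 for Epsilon — Sigma by 7–2.
No project is winless: Alpha beats Epsilon; Delta beats Alpha; Sigma beats Alpha; Epsilon beats Delta. There is no Condorcet loser.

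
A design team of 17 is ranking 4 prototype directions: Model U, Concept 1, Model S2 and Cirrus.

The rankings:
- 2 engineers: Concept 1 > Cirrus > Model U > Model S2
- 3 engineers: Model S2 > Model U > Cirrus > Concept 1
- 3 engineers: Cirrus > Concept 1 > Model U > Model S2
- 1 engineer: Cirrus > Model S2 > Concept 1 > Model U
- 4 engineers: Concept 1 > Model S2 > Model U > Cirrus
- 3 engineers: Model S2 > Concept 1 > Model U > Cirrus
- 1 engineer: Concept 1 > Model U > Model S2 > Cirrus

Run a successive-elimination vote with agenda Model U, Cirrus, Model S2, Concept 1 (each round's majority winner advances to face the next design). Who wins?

Round 1: Model U vs Cirrus — 11–6, Model U advances.
Round 2: Model U vs Model S2 — 6–11, Model S2 advances.
Round 3: Model S2 vs Concept 1 — 7–10, Concept 1 advances.
Concept 1 survives the agenda.

Concept 1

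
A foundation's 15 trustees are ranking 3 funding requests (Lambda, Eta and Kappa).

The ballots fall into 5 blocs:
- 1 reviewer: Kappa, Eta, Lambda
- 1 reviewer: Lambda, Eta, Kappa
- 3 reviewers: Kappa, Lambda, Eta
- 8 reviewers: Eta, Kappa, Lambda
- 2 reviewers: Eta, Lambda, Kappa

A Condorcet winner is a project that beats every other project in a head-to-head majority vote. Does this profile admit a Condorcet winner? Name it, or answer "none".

Eta

Check each pair by majority over 15 ballots:
Lambda vs Eta: Eta wins 11–4.
Lambda vs Kappa: Kappa wins 12–3.
Eta vs Kappa: Eta wins 11–4.
Eta wins every pairwise contest, so Eta is the Condorcet winner.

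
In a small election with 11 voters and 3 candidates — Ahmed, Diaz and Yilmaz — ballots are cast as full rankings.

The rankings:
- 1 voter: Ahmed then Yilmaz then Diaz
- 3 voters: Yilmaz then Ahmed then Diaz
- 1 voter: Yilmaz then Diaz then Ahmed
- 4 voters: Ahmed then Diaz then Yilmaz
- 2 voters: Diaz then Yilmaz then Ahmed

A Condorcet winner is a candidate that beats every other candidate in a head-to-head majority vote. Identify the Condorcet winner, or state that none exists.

Head-to-head results (11 voters):
Ahmed vs Diaz: Ahmed wins 8–3.
Ahmed vs Yilmaz: Ahmed is ranked higher on 1+4 = 5 ballots, Yilmaz on 6. Yilmaz wins 6–5.
Diaz vs Yilmaz: Diaz is ranked higher on 4+2 = 6 ballots, Yilmaz on 5. Diaz wins 6–5.
Each candidate drops at least one matchup (Ahmed loses to Yilmaz; Diaz loses to Ahmed; Yilmaz loses to Diaz); the cycle Ahmed beats Diaz beats Yilmaz beats Ahmed rules out a Condorcet winner.

none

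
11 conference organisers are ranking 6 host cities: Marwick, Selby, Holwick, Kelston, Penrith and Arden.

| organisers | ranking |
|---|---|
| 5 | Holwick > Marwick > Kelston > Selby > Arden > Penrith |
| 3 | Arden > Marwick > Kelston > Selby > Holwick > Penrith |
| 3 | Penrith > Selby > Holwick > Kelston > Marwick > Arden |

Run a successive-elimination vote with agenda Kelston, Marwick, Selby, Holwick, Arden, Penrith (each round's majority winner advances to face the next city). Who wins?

Round 1: Kelston vs Marwick — 3–8, Marwick advances.
Round 2: Marwick vs Selby — 8–3, Marwick advances.
Round 3: Marwick vs Holwick — 3–8, Holwick advances.
Round 4: Holwick vs Arden — 8–3, Holwick advances.
Round 5: Holwick vs Penrith — 8–3, Holwick advances.
The agenda winner is Holwick.

Holwick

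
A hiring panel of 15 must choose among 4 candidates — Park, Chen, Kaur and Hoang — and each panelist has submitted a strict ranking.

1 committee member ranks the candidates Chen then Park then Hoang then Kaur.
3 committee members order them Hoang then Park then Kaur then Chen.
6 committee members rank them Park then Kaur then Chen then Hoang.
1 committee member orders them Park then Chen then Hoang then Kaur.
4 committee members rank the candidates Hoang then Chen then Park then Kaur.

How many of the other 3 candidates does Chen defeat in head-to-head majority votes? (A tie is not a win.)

Chen against each rival (15 committee members):
Chen vs Park: Chen is ranked higher on 1+4 = 5 ballots, Park on 10. Park wins 10–5.
Chen vs Kaur: Chen is ranked higher on 1+1+4 = 6 ballots, Kaur on 9. Kaur wins 9–6.
Chen vs Hoang: Chen, 8–7.
Chen beats Hoang; loses to Park, Kaur — 1 pairwise win.

1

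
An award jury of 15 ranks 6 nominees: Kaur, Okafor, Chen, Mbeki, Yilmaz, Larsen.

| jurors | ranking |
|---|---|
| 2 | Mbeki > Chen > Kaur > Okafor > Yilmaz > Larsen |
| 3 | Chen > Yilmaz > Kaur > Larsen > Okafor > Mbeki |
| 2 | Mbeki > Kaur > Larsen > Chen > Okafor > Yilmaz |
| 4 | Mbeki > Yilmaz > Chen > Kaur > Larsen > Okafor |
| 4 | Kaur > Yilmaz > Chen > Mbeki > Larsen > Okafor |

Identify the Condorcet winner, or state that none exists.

Mbeki

Check each pair by majority over 15 ballots:
Kaur–Okafor: Kaur 15–0.
Kaur vs Chen: Chen wins 9–6.
Kaur–Mbeki: Mbeki 8–7.
Kaur vs Yilmaz: Kaur, 8–7.
Kaur vs Larsen: Kaur, 15–0.
Okafor vs Chen: Chen wins 15–0.
Okafor–Mbeki: Mbeki 12–3.
Okafor–Yilmaz: Yilmaz 11–4.
Okafor vs Larsen: Larsen wins 13–2.
Chen–Mbeki: Mbeki 8–7.
Chen vs Yilmaz: Yilmaz wins 8–7.
Chen vs Larsen: Chen, 13–2.
Mbeki vs Yilmaz: Mbeki, 8–7.
Mbeki vs Larsen: Mbeki wins 12–3.
Yilmaz vs Larsen: Yilmaz wins 13–2.
Mbeki defeats every rival head-to-head and is the Condorcet winner.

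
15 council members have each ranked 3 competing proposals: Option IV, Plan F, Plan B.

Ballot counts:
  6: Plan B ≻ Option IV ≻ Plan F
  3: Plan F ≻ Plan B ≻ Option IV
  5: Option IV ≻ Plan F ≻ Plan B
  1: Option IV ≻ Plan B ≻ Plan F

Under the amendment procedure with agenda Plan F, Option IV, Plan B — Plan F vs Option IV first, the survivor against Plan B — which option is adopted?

Round 1: Plan F vs Option IV — 3–12, Option IV advances.
Round 2: Option IV vs Plan B — 6–9, Plan B advances.
The agenda winner is Plan B.

Plan B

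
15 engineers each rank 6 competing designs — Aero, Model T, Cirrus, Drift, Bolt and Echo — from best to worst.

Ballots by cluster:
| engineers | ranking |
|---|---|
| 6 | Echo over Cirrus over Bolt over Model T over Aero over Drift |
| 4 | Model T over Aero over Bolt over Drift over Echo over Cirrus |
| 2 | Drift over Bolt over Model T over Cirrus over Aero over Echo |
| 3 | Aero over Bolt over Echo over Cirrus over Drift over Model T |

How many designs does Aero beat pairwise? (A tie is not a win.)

Aero against each rival (15 engineers):
Aero vs Model T: Model T wins 12–3.
Aero vs Cirrus: 7 to 8, Cirrus.
Aero vs Drift: 6+4+3 = 13 for Aero, 2 for Drift — Aero by 13–2.
Aero vs Bolt: Aero is ranked higher on 4+3 = 7 ballots, Bolt on 8. Bolt wins 8–7.
Aero vs Echo: Aero, 9–6.
Aero beats Drift, Echo; loses to Model T, Cirrus, Bolt — 2 pairwise wins.

2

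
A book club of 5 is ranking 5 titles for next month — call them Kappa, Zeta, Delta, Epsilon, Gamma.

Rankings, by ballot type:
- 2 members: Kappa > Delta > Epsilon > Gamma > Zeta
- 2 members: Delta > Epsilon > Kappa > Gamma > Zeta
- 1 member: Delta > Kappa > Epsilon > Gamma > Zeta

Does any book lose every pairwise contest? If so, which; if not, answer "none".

Zeta

Pairwise majorities:
Kappa vs Zeta: Kappa wins 5–0.
Kappa vs Delta: Delta wins 3–2.
Kappa vs Epsilon: Kappa preferred on 2+1 = 3 ballots; Kappa wins 3–2.
Kappa vs Gamma: 2+2+1 = 5 for Kappa, 0 for Gamma — Kappa by 5–0.
Zeta–Delta: Delta 5–0.
Zeta vs Epsilon: Zeta preferred on 0 ballots; Epsilon wins 5–0.
Zeta–Gamma: Gamma 5–0.
Delta vs Epsilon: Delta preferred on 2+2+1 = 5 ballots; Delta wins 5–0.
Delta vs Gamma: Delta, 5–0.
Epsilon vs Gamma: 2+2+1 = 5 for Epsilon, 0 for Gamma — Epsilon by 5–0.
Zeta is beaten in every head-to-head and is the Condorcet loser.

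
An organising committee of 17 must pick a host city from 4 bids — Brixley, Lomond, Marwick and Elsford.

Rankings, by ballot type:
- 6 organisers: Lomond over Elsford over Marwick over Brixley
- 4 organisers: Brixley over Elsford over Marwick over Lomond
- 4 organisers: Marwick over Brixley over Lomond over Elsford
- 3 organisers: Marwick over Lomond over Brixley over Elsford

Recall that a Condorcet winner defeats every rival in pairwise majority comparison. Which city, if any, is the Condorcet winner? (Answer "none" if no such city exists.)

Check each pair by majority over 17 ballots:
Brixley–Lomond: Lomond 9–8.
Brixley vs Marwick: Brixley is ranked higher on 4 ballots, Marwick on 13. Marwick wins 13–4.
Brixley vs Elsford: Brixley preferred on 4+4+3 = 11 ballots; Brixley wins 11–6.
Lomond vs Marwick: Marwick wins 11–6.
Lomond vs Elsford: 13 to 4, Lomond.
Marwick vs Elsford: 4+3 = 7 for Marwick, 10 for Elsford — Elsford by 10–7.
Every city loses at least once (Brixley loses to Lomond; Lomond loses to Marwick; Marwick loses to Elsford; Elsford loses to Brixley). The majority relation contains the cycle Brixley > Elsford > Marwick > Brixley, so there is no Condorcet winner.

none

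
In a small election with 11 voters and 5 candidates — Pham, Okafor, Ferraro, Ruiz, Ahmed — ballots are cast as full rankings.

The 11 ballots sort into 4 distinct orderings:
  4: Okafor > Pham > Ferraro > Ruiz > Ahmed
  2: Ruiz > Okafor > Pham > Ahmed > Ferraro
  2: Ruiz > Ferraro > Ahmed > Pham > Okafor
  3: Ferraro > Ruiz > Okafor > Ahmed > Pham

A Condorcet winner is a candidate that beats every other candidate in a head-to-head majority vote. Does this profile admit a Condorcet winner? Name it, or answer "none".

none

Check each pair by majority over 11 ballots:
Pham–Okafor: Okafor 9–2.
Pham vs Ferraro: Pham, 6–5.
Pham vs Ruiz: Ruiz, 7–4.
Pham–Ahmed: Pham 6–5.
Okafor vs Ferraro: Okafor wins 6–5.
Okafor vs Ruiz: Ruiz, 7–4.
Okafor vs Ahmed: Okafor, 9–2.
Ferraro vs Ruiz: Ferraro, 7–4.
Ferraro vs Ahmed: Ferraro, 9–2.
Ruiz–Ahmed: Ruiz 11–0.
No candidate is unbeaten: Pham loses to Okafor; Okafor loses to Ruiz; Ferraro loses to Pham; Ruiz loses to Ferraro; Ahmed loses to Pham. In particular Pham → Ferraro → Ruiz → Pham is a majority cycle — no Condorcet winner exists.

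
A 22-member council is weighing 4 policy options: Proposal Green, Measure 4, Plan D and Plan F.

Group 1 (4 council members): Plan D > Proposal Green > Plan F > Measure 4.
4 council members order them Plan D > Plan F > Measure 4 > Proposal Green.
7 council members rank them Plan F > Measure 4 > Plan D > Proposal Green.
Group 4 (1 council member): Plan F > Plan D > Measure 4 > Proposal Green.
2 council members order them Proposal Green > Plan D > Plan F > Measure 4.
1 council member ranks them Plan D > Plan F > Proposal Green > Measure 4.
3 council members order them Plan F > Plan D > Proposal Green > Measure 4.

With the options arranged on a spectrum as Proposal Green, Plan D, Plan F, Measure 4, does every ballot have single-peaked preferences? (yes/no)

Axis positions: Proposal Green=1, Plan D=2, Plan F=3, Measure 4=4.
Group 1 (peak Plan D at position 2): ranking walks positions 2-1-3-4, expanding outward from the peak — single-peaked.
Group 2 (peak Plan D at position 2): ranking walks positions 2-3-4-1, expanding outward from the peak — single-peaked.
Group 3 (peak Plan F at position 3): ranking walks positions 3-4-2-1, expanding outward from the peak — single-peaked.
Group 4 (peak Plan F at position 3): ranking walks positions 3-2-4-1, expanding outward from the peak — single-peaked.
Group 5 (peak Proposal Green at position 1): ranking walks positions 1-2-3-4, expanding outward from the peak — single-peaked.
Group 6 (peak Plan D at position 2): ranking walks positions 2-3-1-4, expanding outward from the peak — single-peaked.
Group 7 (peak Plan F at position 3): ranking walks positions 3-2-1-4, expanding outward from the peak — single-peaked.
Every ranking is single-peaked on this axis.

yes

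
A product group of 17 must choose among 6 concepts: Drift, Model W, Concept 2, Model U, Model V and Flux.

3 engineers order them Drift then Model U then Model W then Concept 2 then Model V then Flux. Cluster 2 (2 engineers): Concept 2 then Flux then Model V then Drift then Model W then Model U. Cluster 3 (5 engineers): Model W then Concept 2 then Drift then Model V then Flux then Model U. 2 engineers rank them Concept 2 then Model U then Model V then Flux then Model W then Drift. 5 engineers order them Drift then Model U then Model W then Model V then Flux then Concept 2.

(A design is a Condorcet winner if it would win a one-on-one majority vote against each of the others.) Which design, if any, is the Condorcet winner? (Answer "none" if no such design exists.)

none

Head-to-head results (17 engineers):
Drift vs Model W: 3+2+5 = 10 for Drift, 7 for Model W — Drift by 10–7.
Drift vs Concept 2: 8 to 9, Concept 2.
Drift vs Model U: 3+2+5+5 = 15 for Drift, 2 for Model U — Drift by 15–2.
Drift vs Model V: 13 to 4, Drift.
Drift vs Flux: 3+5+5 = 13 for Drift, 4 for Flux — Drift by 13–4.
Model W vs Concept 2: Model W preferred on 3+5+5 = 13 ballots; Model W wins 13–4.
Model W vs Model U: Model W preferred on 2+5 = 7 ballots; Model U wins 10–7.
Model W vs Model V: Model W preferred on 3+5+5 = 13 ballots; Model W wins 13–4.
Model W vs Flux: Model W is ranked higher on 3+5+5 = 13 ballots, Flux on 4. Model W wins 13–4.
Concept 2 vs Model U: Concept 2 is ranked higher on 2+5+2 = 9 ballots, Model U on 8. Concept 2 wins 9–8.
Concept 2 vs Model V: 3+2+5+2 = 12 for Concept 2, 5 for Model V — Concept 2 by 12–5.
Concept 2 vs Flux: 12 to 5, Concept 2.
Model U vs Model V: 3+2+5 = 10 for Model U, 7 for Model V — Model U by 10–7.
Model U vs Flux: 3+2+5 = 10 for Model U, 7 for Flux — Model U by 10–7.
Model V vs Flux: Model V is ranked higher on 3+5+2+5 = 15 ballots, Flux on 2. Model V wins 15–2.
No design is unbeaten: Drift loses to Concept 2; Model W loses to Drift; Concept 2 loses to Model W; Model U loses to Drift; Model V loses to Drift; Flux loses to Drift. In particular Drift beats Model W beats Concept 2 beats Drift is a majority cycle — no Condorcet winner exists.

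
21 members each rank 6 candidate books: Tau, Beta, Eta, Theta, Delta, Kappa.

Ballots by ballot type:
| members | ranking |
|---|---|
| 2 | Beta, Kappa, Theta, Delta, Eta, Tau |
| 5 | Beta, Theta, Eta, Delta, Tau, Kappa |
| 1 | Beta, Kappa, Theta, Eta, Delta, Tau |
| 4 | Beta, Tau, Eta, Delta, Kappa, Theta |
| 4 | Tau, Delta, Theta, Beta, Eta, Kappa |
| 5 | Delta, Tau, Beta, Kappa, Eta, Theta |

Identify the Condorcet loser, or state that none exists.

none

Head-to-head results (21 members):
Tau vs Beta: Beta wins 12–9.
Tau–Eta: Tau 13–8.
Tau–Theta: Tau 13–8.
Tau vs Delta: Delta wins 13–8.
Tau vs Kappa: Tau is ranked higher on 5+4+4+5 = 18 ballots, Kappa on 3. Tau wins 18–3.
Beta vs Eta: 21 to 0, Beta.
Beta vs Theta: Beta wins 17–4.
Beta vs Delta: Beta wins 12–9.
Beta vs Kappa: Beta is ranked higher on 2+5+1+4+4+5 = 21 ballots, Kappa on 0. Beta wins 21–0.
Eta vs Theta: 4+5 = 9 for Eta, 12 for Theta — Theta by 12–9.
Eta vs Delta: Eta is ranked higher on 5+1+4 = 10 ballots, Delta on 11. Delta wins 11–10.
Eta vs Kappa: Eta preferred on 5+4+4 = 13 ballots; Eta wins 13–8.
Theta vs Delta: Delta, 13–8.
Theta vs Kappa: Kappa wins 12–9.
Delta vs Kappa: Delta wins 18–3.
Each book has at least one pairwise win (Tau beats Eta; Beta beats Tau; Eta beats Kappa; Theta beats Eta; Delta beats Tau; Kappa beats Theta) — no Condorcet loser.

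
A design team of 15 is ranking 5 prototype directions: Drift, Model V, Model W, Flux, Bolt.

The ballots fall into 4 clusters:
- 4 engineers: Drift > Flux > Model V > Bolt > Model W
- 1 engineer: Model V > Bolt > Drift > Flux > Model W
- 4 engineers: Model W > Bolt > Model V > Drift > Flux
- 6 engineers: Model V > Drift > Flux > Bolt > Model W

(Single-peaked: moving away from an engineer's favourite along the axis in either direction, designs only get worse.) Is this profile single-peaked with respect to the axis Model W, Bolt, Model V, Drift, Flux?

yes

Axis positions: Model W=1, Bolt=2, Model V=3, Drift=4, Flux=5.
Cluster 1 (peak Drift at position 4): ranking walks positions 4-5-3-2-1, expanding outward from the peak — single-peaked.
Cluster 2 (peak Model V at position 3): ranking walks positions 3-2-4-5-1, expanding outward from the peak — single-peaked.
Cluster 3 (peak Model W at position 1): ranking walks positions 1-2-3-4-5, expanding outward from the peak — single-peaked.
Cluster 4 (peak Model V at position 3): ranking walks positions 3-4-5-2-1, expanding outward from the peak — single-peaked.
Every ranking is single-peaked on this axis.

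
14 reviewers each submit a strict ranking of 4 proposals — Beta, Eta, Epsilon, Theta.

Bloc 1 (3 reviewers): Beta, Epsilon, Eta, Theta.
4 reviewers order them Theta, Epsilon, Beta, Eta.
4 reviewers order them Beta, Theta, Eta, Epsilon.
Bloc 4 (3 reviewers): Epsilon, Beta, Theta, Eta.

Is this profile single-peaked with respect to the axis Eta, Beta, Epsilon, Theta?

Axis positions: Eta=1, Beta=2, Epsilon=3, Theta=4.
Bloc 1 (peak Beta at position 2): ranking walks positions 2-3-1-4, expanding outward from the peak — single-peaked.
Bloc 2 (peak Theta at position 4): ranking walks positions 4-3-2-1, expanding outward from the peak — single-peaked.
Bloc 3: ranking walks positions 2-4-1-3; Theta is ranked above Epsilon even though Epsilon lies between Theta and the peak Beta on the axis — preferences dip and rise again. Not single-peaked.
Bloc 4 (peak Epsilon at position 3): ranking walks positions 3-2-4-1, expanding outward from the peak — single-peaked.
Bloc 3 violates single-peakedness, so the profile is not single-peaked on this axis.

no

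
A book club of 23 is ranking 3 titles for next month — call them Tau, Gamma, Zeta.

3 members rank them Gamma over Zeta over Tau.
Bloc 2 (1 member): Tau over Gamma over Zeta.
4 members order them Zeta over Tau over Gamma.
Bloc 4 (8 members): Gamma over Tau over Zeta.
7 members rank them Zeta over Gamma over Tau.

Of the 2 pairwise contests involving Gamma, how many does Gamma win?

Gamma against each rival (23 members):
Gamma vs Tau: Gamma wins 18–5.
Gamma vs Zeta: Gamma preferred on 3+1+8 = 12 ballots; Gamma wins 12–11.
Gamma beats Tau, Zeta — 2 pairwise wins.

2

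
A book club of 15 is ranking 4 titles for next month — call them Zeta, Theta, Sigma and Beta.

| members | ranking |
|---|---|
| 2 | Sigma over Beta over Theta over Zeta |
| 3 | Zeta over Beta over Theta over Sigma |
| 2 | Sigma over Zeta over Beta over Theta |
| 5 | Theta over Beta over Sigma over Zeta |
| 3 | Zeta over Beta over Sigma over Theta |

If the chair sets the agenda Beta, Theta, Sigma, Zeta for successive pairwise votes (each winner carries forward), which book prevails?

Zeta

Round 1: Beta vs Theta — 10–5, Beta advances.
Round 2: Beta vs Sigma — 11–4, Beta advances.
Round 3: Beta vs Zeta — 7–8, Zeta advances.
Zeta survives the agenda.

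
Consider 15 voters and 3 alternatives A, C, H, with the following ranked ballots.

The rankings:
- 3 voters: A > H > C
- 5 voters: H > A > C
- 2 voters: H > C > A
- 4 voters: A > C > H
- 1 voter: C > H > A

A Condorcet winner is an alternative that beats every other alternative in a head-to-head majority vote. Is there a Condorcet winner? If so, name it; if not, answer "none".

Pairwise majorities:
A vs C: A is ranked higher on 3+5+4 = 12 ballots, C on 3. A wins 12–3.
A vs H: 7 to 8, H.
C vs H: C preferred on 4+1 = 5 ballots; H wins 10–5.
H defeats every rival head-to-head and is the Condorcet winner.

H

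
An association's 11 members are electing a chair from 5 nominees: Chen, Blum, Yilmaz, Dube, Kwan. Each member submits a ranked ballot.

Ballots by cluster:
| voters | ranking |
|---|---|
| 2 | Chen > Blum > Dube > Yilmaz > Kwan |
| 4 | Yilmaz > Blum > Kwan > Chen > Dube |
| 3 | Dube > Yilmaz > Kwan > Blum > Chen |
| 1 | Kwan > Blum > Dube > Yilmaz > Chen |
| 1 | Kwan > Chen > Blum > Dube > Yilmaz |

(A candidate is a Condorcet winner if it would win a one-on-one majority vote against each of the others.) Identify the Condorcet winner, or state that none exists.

none

Check each pair by majority over 11 ballots:
Chen–Blum: Blum 8–3.
Chen–Yilmaz: Yilmaz 8–3.
Chen vs Dube: Chen, 7–4.
Chen–Kwan: Kwan 9–2.
Blum vs Yilmaz: Yilmaz wins 7–4.
Blum vs Dube: Blum, 8–3.
Blum–Kwan: Blum 6–5.
Yilmaz vs Dube: Dube wins 7–4.
Yilmaz vs Kwan: Yilmaz wins 9–2.
Dube–Kwan: Kwan 6–5.
Each candidate drops at least one matchup (Chen loses to Blum; Blum loses to Yilmaz; Yilmaz loses to Dube; Dube loses to Chen; Kwan loses to Blum); the cycle Chen beats Dube beats Yilmaz beats Chen rules out a Condorcet winner.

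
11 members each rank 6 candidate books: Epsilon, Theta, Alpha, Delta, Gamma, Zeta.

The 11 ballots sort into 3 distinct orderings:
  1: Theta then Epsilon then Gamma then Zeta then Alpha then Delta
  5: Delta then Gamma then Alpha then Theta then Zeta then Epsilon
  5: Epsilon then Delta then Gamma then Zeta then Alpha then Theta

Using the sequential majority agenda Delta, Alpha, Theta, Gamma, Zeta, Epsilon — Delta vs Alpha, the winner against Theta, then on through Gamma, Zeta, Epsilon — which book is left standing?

Round 1: Delta vs Alpha — 10–1, Delta advances.
Round 2: Delta vs Theta — 10–1, Delta advances.
Round 3: Delta vs Gamma — 10–1, Delta advances.
Round 4: Delta vs Zeta — 10–1, Delta advances.
Round 5: Delta vs Epsilon — 5–6, Epsilon advances.
Epsilon survives the agenda.

Epsilon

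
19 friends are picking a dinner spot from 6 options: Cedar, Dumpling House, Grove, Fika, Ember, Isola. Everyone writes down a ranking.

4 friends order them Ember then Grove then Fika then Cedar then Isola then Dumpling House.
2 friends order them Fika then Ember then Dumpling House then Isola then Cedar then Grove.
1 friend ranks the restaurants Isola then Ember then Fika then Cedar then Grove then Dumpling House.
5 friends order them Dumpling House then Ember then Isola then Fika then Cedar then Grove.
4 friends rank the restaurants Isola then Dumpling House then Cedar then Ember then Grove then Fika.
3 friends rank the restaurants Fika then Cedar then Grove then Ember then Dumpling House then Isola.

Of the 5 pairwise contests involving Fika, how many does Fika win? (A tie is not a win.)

Fika against each rival (19 friends):
Fika vs Cedar: 15 to 4, Fika.
Fika vs Dumpling House: Fika preferred on 4+2+1+3 = 10 ballots; Fika wins 10–9.
Fika vs Grove: Fika is ranked higher on 2+1+5+3 = 11 ballots, Grove on 8. Fika wins 11–8.
Fika–Ember: Ember 14–5.
Fika–Isola: Isola 10–9.
Fika beats Cedar, Dumpling House, Grove; loses to Ember, Isola — 3 pairwise wins.

3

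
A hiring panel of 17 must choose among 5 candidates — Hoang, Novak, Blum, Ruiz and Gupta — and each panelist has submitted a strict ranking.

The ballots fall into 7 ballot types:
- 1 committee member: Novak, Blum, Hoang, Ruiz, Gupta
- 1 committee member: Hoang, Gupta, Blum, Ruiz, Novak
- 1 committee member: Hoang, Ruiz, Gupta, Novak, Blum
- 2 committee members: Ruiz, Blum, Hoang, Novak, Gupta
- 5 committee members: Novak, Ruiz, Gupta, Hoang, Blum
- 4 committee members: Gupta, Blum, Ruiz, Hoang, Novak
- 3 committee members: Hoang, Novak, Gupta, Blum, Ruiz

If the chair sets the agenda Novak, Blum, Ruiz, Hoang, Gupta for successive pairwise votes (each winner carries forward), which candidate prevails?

Round 1: Novak vs Blum — 10–7, Novak advances.
Round 2: Novak vs Ruiz — 9–8, Novak advances.
Round 3: Novak vs Hoang — 6–11, Hoang advances.
Round 4: Hoang vs Gupta — 8–9, Gupta advances.
The agenda winner is Gupta.

Gupta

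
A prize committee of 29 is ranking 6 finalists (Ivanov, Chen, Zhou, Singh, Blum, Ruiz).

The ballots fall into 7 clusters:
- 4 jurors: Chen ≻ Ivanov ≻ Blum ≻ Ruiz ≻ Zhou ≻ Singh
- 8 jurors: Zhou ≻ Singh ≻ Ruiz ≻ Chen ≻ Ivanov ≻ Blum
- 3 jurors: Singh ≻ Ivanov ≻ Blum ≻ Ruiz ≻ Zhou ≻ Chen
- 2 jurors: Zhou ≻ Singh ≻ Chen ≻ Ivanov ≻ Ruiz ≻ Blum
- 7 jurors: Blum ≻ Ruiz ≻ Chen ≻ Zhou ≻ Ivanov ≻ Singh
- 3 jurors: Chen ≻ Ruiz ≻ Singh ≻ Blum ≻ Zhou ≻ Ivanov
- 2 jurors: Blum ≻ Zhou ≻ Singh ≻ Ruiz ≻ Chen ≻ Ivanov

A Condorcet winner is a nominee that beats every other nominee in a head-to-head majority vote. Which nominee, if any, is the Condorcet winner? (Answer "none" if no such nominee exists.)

none

Head-to-head results (29 jurors):
Ivanov vs Chen: 3 for Ivanov, 26 for Chen — Chen by 26–3.
Ivanov vs Zhou: Ivanov preferred on 4+3 = 7 ballots; Zhou wins 22–7.
Ivanov vs Singh: 4+7 = 11 for Ivanov, 18 for Singh — Singh by 18–11.
Ivanov vs Blum: Ivanov is ranked higher on 4+8+3+2 = 17 ballots, Blum on 12. Ivanov wins 17–12.
Ivanov vs Ruiz: 9 to 20, Ruiz.
Chen vs Zhou: 4+7+3 = 14 for Chen, 15 for Zhou — Zhou by 15–14.
Chen vs Singh: 4+7+3 = 14 for Chen, 15 for Singh — Singh by 15–14.
Chen vs Blum: Chen preferred on 4+8+2+3 = 17 ballots; Chen wins 17–12.
Chen vs Ruiz: Chen preferred on 4+2+3 = 9 ballots; Ruiz wins 20–9.
Zhou vs Singh: 4+8+2+7+2 = 23 for Zhou, 6 for Singh — Zhou by 23–6.
Zhou vs Blum: Zhou is ranked higher on 8+2 = 10 ballots, Blum on 19. Blum wins 19–10.
Zhou vs Ruiz: Zhou is ranked higher on 8+2+2 = 12 ballots, Ruiz on 17. Ruiz wins 17–12.
Singh vs Blum: Singh is ranked higher on 8+3+2+3 = 16 ballots, Blum on 13. Singh wins 16–13.
Singh vs Ruiz: Singh is ranked higher on 8+3+2+2 = 15 ballots, Ruiz on 14. Singh wins 15–14.
Blum vs Ruiz: 16 to 13, Blum.
Every nominee loses at least once (Ivanov loses to Chen; Chen loses to Zhou; Zhou loses to Blum; Singh loses to Zhou; Blum loses to Ivanov; Ruiz loses to Singh). The majority relation contains the cycle Ivanov beats Blum beats Zhou beats Ivanov, so there is no Condorcet winner.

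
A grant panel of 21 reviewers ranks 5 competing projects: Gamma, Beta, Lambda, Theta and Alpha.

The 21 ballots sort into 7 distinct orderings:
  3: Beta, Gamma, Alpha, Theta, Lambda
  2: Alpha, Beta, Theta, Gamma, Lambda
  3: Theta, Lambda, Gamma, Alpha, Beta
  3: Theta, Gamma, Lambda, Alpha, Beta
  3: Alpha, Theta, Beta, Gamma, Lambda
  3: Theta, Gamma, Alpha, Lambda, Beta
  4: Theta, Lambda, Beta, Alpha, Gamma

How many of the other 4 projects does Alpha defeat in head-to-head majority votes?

2

Alpha against each rival (21 reviewers):
Alpha vs Gamma: 2+3+4 = 9 for Alpha, 12 for Gamma — Gamma by 12–9.
Alpha vs Beta: 2+3+3+3+3 = 14 for Alpha, 7 for Beta — Alpha by 14–7.
Alpha vs Lambda: Alpha, 11–10.
Alpha vs Theta: Alpha is ranked higher on 3+2+3 = 8 ballots, Theta on 13. Theta wins 13–8.
Alpha beats Beta, Lambda; loses to Gamma, Theta — 2 pairwise wins.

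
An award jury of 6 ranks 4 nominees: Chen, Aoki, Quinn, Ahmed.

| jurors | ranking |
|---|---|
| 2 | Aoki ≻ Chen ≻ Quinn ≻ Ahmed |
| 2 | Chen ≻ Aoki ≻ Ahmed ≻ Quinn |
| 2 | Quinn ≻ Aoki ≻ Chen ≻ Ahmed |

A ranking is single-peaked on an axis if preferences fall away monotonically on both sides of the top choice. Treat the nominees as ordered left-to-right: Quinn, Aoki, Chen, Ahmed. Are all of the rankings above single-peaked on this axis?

Axis positions: Quinn=1, Aoki=2, Chen=3, Ahmed=4.
Type 1 (peak Aoki at position 2): ranking walks positions 2-3-1-4, expanding outward from the peak — single-peaked.
Type 2 (peak Chen at position 3): ranking walks positions 3-2-4-1, expanding outward from the peak — single-peaked.
Type 3 (peak Quinn at position 1): ranking walks positions 1-2-3-4, expanding outward from the peak — single-peaked.
Every ranking is single-peaked on this axis.

yes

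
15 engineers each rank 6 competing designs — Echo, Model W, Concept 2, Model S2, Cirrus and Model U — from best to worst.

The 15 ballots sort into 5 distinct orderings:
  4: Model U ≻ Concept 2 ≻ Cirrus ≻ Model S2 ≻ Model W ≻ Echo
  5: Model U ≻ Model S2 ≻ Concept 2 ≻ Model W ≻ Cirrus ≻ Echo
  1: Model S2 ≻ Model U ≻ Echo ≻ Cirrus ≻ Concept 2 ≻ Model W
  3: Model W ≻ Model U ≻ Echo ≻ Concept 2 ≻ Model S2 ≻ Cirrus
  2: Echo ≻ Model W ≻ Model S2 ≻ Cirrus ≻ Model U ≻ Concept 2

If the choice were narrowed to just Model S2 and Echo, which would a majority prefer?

Ballots ranking Model S2 above Echo: 4 + 5 + 1 = 10.
Ballots ranking Echo above Model S2: 15 − 10 = 5.
Model S2 wins the head-to-head 10–5.

Model S2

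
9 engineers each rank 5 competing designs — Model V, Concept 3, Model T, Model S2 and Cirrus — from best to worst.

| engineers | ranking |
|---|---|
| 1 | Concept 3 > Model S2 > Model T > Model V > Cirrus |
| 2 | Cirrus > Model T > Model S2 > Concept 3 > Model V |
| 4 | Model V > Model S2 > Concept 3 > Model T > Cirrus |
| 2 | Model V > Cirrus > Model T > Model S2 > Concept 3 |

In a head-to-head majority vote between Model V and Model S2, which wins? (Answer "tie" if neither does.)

Ballots ranking Model V above Model S2: 4 + 2 = 6.
Ballots ranking Model S2 above Model V: 9 − 6 = 3.
Model V wins the head-to-head 6–3.

Model V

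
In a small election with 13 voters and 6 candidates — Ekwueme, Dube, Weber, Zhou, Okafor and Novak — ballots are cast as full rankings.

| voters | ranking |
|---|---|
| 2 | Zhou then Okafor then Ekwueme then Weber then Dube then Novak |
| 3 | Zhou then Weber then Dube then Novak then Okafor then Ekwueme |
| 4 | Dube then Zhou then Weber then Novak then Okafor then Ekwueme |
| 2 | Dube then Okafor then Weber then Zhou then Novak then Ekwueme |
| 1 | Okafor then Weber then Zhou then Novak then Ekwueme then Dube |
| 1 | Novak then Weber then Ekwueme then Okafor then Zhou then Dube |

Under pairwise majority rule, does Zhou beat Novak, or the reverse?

Ballots ranking Zhou above Novak: 2 + 3 + 4 + 2 + 1 = 12.
Ballots ranking Novak above Zhou: 13 − 12 = 1.
Zhou wins the head-to-head 12–1.

Zhou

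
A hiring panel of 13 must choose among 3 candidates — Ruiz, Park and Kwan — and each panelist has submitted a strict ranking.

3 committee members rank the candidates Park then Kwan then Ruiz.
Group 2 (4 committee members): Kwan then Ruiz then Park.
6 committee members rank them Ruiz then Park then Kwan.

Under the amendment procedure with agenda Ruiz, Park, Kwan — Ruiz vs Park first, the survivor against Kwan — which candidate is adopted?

Kwan

Round 1: Ruiz vs Park — 10–3, Ruiz advances.
Round 2: Ruiz vs Kwan — 6–7, Kwan advances.
Kwan survives the agenda.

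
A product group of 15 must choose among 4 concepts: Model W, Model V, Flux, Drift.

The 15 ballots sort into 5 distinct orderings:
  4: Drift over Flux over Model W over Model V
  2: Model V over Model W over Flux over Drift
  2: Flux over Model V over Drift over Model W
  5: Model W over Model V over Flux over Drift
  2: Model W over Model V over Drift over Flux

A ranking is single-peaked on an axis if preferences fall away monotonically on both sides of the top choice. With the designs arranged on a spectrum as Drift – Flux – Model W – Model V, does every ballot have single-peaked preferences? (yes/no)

no

Axis positions: Drift=1, Flux=2, Model W=3, Model V=4.
Cluster 1 (peak Drift at position 1): ranking walks positions 1-2-3-4, expanding outward from the peak — single-peaked.
Cluster 2 (peak Model V at position 4): ranking walks positions 4-3-2-1, expanding outward from the peak — single-peaked.
Cluster 3: ranking walks positions 2-4-1-3; Model V is ranked above Model W even though Model W lies between Model V and the peak Flux on the axis — preferences dip and rise again. Not single-peaked.
Cluster 4 (peak Model W at position 3): ranking walks positions 3-4-2-1, expanding outward from the peak — single-peaked.
Cluster 5: ranking walks positions 3-4-1-2; Drift is ranked above Flux even though Flux lies between Drift and the peak Model W on the axis — preferences dip and rise again. Not single-peaked.
Cluster 3 violates single-peakedness, so the profile is not single-peaked on this axis.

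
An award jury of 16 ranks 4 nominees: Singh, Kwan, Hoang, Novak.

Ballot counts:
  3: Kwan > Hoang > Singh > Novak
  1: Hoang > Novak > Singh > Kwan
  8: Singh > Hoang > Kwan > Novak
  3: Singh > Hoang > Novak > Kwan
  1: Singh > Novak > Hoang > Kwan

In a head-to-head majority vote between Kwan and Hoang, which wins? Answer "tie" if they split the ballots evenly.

Hoang

Ballots ranking Kwan above Hoang: 3.
Ballots ranking Hoang above Kwan: 16 − 3 = 13.
Hoang wins the head-to-head 13–3.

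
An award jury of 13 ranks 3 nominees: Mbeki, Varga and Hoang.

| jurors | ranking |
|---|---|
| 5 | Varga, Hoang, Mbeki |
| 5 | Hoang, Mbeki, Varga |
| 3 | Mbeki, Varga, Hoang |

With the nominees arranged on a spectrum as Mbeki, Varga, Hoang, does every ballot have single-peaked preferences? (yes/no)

Axis positions: Mbeki=1, Varga=2, Hoang=3.
Ballot type 1 (peak Varga at position 2): ranking walks positions 2-3-1, expanding outward from the peak — single-peaked.
Ballot type 2: ranking walks positions 3-1-2; Mbeki is ranked above Varga even though Varga lies between Mbeki and the peak Hoang on the axis — preferences dip and rise again. Not single-peaked.
Ballot type 3 (peak Mbeki at position 1): ranking walks positions 1-2-3, expanding outward from the peak — single-peaked.
Ballot type 2 violates single-peakedness, so the profile is not single-peaked on this axis.

no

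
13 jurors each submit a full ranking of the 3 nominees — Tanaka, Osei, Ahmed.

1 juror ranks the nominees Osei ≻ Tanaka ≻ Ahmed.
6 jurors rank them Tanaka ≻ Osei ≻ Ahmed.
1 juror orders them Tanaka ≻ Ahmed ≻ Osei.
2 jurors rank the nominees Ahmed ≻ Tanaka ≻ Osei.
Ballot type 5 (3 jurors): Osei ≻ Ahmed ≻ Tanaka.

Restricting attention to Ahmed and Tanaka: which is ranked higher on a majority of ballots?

Tanaka

Ballots ranking Ahmed above Tanaka: 2 + 3 = 5.
Ballots ranking Tanaka above Ahmed: 13 − 5 = 8.
Tanaka wins the head-to-head 8–5.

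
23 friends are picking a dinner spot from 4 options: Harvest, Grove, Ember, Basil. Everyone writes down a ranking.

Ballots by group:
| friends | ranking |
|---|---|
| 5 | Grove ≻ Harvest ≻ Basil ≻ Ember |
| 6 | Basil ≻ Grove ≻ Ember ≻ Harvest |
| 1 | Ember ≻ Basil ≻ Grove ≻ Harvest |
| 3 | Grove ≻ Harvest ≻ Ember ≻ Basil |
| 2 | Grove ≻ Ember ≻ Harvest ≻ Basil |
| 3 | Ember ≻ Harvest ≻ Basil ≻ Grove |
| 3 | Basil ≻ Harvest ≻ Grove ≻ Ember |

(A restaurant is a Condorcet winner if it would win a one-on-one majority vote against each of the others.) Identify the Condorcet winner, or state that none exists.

Pairwise majorities:
Harvest vs Grove: Grove wins 17–6.
Harvest vs Ember: Ember wins 12–11.
Harvest vs Basil: Harvest, 13–10.
Grove vs Ember: Grove, 19–4.
Grove–Basil: Basil 13–10.
Ember vs Basil: Basil, 14–9.
Every restaurant loses at least once (Harvest loses to Grove; Grove loses to Basil; Ember loses to Grove; Basil loses to Harvest). The majority relation contains the cycle Harvest → Basil → Grove → Harvest, so there is no Condorcet winner.

none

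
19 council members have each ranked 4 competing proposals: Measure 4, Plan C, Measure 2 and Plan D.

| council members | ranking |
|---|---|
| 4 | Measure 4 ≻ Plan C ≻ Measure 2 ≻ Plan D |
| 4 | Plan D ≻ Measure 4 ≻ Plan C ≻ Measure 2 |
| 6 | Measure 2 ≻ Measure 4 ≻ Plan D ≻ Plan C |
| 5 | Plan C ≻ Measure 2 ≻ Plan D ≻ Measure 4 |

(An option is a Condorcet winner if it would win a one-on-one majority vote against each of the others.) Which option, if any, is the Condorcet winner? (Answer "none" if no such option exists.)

none

Head-to-head results (19 council members):
Measure 4 vs Plan C: Measure 4 wins 14–5.
Measure 4 vs Measure 2: Measure 2, 11–8.
Measure 4 vs Plan D: 4+6 = 10 for Measure 4, 9 for Plan D — Measure 4 by 10–9.
Plan C vs Measure 2: Plan C is ranked higher on 4+4+5 = 13 ballots, Measure 2 on 6. Plan C wins 13–6.
Plan C vs Plan D: Plan D, 10–9.
Measure 2 vs Plan D: Measure 2, 15–4.
Every option loses at least once (Measure 4 loses to Measure 2; Plan C loses to Measure 4; Measure 2 loses to Plan C; Plan D loses to Measure 4). The majority relation contains the cycle Measure 4 > Plan C > Measure 2 > Measure 4, so there is no Condorcet winner.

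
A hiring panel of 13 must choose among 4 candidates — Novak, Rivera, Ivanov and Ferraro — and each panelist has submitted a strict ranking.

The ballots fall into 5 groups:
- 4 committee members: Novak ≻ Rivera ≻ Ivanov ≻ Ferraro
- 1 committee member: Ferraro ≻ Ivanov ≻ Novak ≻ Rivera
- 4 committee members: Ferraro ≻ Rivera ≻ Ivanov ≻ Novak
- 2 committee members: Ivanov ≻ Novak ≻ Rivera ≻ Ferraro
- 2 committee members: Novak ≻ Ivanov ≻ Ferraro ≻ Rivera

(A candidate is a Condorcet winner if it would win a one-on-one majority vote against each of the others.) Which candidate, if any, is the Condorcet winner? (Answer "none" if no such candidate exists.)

Head-to-head results (13 committee members):
Novak vs Rivera: 9 to 4, Novak.
Novak vs Ivanov: 6 to 7, Ivanov.
Novak vs Ferraro: 4+2+2 = 8 for Novak, 5 for Ferraro — Novak by 8–5.
Rivera vs Ivanov: Rivera, 8–5.
Rivera vs Ferraro: Rivera is ranked higher on 4+2 = 6 ballots, Ferraro on 7. Ferraro wins 7–6.
Ivanov vs Ferraro: 8 to 5, Ivanov.
Each candidate drops at least one matchup (Novak loses to Ivanov; Rivera loses to Novak; Ivanov loses to Rivera; Ferraro loses to Novak); the cycle Novak → Rivera → Ivanov → Novak rules out a Condorcet winner.

none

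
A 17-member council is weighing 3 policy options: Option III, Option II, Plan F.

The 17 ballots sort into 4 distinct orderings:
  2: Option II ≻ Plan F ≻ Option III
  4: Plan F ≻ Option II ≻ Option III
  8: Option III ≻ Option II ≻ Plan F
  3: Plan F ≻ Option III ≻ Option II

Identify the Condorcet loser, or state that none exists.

none

Head-to-head results (17 council members):
Option III vs Option II: Option III is ranked higher on 8+3 = 11 ballots, Option II on 6. Option III wins 11–6.
Option III–Plan F: Plan F 9–8.
Option II vs Plan F: Option II is ranked higher on 2+8 = 10 ballots, Plan F on 7. Option II wins 10–7.
Every option wins at least one matchup (Option III beats Option II; Option II beats Plan F; Plan F beats Option III), so there is no Condorcet loser.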